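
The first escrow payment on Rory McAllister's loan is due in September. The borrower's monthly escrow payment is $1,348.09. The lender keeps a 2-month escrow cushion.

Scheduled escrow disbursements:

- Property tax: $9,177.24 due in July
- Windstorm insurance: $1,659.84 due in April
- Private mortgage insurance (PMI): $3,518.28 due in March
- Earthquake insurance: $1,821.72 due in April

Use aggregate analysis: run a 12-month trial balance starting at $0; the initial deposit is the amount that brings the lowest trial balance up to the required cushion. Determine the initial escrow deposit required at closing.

$4,044.27

Cushion = 2 × $1,348.09 = $2,696.18
Trial balance (start $0, +$1,348.09 each month, − disbursements):
  Sep: +$1,348.09 → $1,348.09
  Oct: +$1,348.09 → $2,696.18
  Nov: +$1,348.09 → $4,044.27
  Dec: +$1,348.09 → $5,392.36
  Jan: +$1,348.09 → $6,740.45
  Feb: +$1,348.09 → $8,088.54
  Mar: +$1,348.09 − $3,518.28 → $5,918.35
  Apr: +$1,348.09 − $3,481.56 → $3,784.88
  May: +$1,348.09 → $5,132.97
  Jun: +$1,348.09 → $6,481.06
  Jul: +$1,348.09 − $9,177.24 → -$1,348.09
  Aug: +$1,348.09 → $0.00
Lowest trial balance = -$1,348.09 (Jul)
Initial deposit = cushion − low point = $2,696.18 − (-$1,348.09) = $4,044.27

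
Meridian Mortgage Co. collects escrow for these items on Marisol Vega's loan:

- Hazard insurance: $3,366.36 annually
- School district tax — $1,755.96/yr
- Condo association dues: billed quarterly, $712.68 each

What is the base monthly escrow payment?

Hazard insurance = $3,366.36/yr
School district tax = $1,755.96/yr
Condo association dues = $712.68 × 4 = $2,850.72/yr
Total annual escrow = $3,366.36 + $1,755.96 + $2,850.72 = $7,973.04
Monthly = $7,973.04 ÷ 12 = $664.42

$664.42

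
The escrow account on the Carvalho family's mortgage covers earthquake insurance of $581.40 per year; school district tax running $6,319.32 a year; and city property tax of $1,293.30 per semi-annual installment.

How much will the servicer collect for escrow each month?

$790.61

Earthquake insurance: $581.40 per year
School district tax: $6,319.32 per year
City property tax: $1,293.30 × 2 = $2,586.60 per year
Annual escrow total = $581.40 + $6,319.32 + $2,586.60 = $9,487.32
Base monthly escrow = $9,487.32 / 12 = $790.61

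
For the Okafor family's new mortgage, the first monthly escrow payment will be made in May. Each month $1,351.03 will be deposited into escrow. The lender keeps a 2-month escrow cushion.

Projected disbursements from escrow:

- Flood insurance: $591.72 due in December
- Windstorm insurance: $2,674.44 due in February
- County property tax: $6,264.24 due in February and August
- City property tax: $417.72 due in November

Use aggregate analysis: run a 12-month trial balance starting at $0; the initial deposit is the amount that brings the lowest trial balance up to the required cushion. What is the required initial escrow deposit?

Cushion = 2 × $1,351.03 = $2,702.06
Trial balance (start $0, +$1,351.03 each month, − disbursements):
  May: +$1,351.03 → $1,351.03
  Jun: +$1,351.03 → $2,702.06
  Jul: +$1,351.03 → $4,053.09
  Aug: +$1,351.03 − $6,264.24 → -$860.12
  Sep: +$1,351.03 → $490.91
  Oct: +$1,351.03 → $1,841.94
  Nov: +$1,351.03 − $417.72 → $2,775.25
  Dec: +$1,351.03 − $591.72 → $3,534.56
  Jan: +$1,351.03 → $4,885.59
  Feb: +$1,351.03 − $8,938.68 → -$2,702.06
  Mar: +$1,351.03 → -$1,351.03
  Apr: +$1,351.03 → $0.00
Lowest trial balance = -$2,702.06 (Feb)
Initial deposit = cushion − low point = $2,702.06 − (-$2,702.06) = $5,404.12

$5,404.12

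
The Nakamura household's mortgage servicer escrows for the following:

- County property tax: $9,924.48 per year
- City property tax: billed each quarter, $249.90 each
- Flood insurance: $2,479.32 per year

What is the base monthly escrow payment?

$1,116.95

County property tax = $9,924.48/yr
City property tax = $249.90 × 4 = $999.60/yr
Flood insurance = $2,479.32/yr
Annual escrow total = $9,924.48 + $999.60 + $2,479.32 = $13,403.40
Monthly = $13,403.40 / 12 = $1,116.95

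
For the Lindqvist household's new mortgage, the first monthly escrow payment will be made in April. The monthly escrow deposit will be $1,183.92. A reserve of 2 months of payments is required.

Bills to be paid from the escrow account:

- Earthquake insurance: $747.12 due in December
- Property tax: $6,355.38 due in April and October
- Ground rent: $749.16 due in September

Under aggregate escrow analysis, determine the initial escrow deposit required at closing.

$7,540.32

Cushion = 2 × $1,183.92 = $2,367.84
Trial balance (start $0, +$1,183.92 each month, − disbursements):
  Apr: +$1,183.92 − $6,355.38 → -$5,171.46
  May: +$1,183.92 → -$3,987.54
  Jun: +$1,183.92 → -$2,803.62
  Jul: +$1,183.92 → -$1,619.70
  Aug: +$1,183.92 → -$435.78
  Sep: +$1,183.92 − $749.16 → -$1.02
  Oct: +$1,183.92 − $6,355.38 → -$5,172.48
  Nov: +$1,183.92 → -$3,988.56
  Dec: +$1,183.92 − $747.12 → -$3,551.76
  Jan: +$1,183.92 → -$2,367.84
  Feb: +$1,183.92 → -$1,183.92
  Mar: +$1,183.92 → $0.00
Lowest trial balance = -$5,172.48 (Oct)
Initial deposit = cushion − low point = $2,367.84 − (-$5,172.48) = $7,540.32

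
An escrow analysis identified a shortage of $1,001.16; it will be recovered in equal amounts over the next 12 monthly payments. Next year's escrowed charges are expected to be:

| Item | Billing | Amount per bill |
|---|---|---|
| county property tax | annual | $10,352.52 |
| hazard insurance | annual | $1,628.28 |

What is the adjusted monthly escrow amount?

$1,081.83

County property tax = $10,352.52 annually
Hazard insurance = $1,628.28 annually
Combined annual = $10,352.52 + $1,628.28 = $11,980.80
Monthly escrow = $11,980.80 / 12 = $998.40
Shortage per month = $1,001.16 / 12 = $83.43
New monthly escrow = $998.40 + $83.43 = $1,081.83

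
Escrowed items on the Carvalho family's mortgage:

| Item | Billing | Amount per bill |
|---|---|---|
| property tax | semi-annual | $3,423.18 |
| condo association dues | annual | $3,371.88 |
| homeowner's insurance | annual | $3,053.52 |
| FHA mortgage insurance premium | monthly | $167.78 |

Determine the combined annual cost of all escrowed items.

Property tax: $3,423.18 × 2 = $6,846.36
Condo association dues: $3,371.88
Homeowner's insurance: $3,053.52
FHA mortgage insurance premium: $167.78 × 12 = $2,013.36
Yearly total = $6,846.36 + $3,371.88 + $3,053.52 + $2,013.36 = $15,285.12

$15,285.12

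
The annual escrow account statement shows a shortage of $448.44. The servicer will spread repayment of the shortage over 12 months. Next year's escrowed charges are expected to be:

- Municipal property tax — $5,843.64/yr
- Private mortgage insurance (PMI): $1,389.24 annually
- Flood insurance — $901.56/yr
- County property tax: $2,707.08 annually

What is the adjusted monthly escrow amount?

$940.83

Municipal property tax — $5,843.64/yr
Private mortgage insurance (PMI) — $1,389.24/yr
Flood insurance — $901.56/yr
County property tax — $2,707.08/yr
Total per year = $10,841.52
Per month = $10,841.52 ÷ 12 = $903.46
Shortage spread = $448.44 ÷ 12 = $37.37/mo
New monthly escrow = $903.46 + $37.37 = $940.83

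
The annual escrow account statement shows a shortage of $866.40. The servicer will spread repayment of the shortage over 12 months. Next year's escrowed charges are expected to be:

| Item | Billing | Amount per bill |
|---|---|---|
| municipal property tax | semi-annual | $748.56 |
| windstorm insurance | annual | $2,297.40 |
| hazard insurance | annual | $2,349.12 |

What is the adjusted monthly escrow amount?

Municipal property tax: $748.56 × 2 = $1,497.12
Windstorm insurance: $2,297.40
Hazard insurance: $2,349.12
Combined annual = $6,143.64
Base monthly escrow = $6,143.64 / 12 = $511.97
Monthly shortage recovery: $866.40 ÷ 12 = $72.20
New monthly escrow = $511.97 + $72.20 = $584.17

$584.17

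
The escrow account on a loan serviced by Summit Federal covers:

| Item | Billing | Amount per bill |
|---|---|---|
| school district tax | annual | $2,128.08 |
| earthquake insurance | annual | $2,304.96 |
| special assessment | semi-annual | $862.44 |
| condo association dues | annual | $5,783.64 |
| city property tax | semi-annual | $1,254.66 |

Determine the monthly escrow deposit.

$1,204.24

School district tax = $2,128.08 annually
Earthquake insurance = $2,304.96 annually
Special assessment = $862.44 × 2 = $1,724.88 annually
Condo association dues = $5,783.64 annually
City property tax = $1,254.66 × 2 = $2,509.32 annually
Combined annual = $2,128.08 + $2,304.96 + $1,724.88 + $5,783.64 + $2,509.32 = $14,450.88
Monthly escrow = $14,450.88 / 12 = $1,204.24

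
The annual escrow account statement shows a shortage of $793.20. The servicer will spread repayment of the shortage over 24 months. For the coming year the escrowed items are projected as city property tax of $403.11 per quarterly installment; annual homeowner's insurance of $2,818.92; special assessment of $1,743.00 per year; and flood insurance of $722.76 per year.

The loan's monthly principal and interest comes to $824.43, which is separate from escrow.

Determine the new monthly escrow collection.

City property tax: $403.11 × 4 = $1,612.44 per year
Homeowner's insurance: $2,818.92 per year
Special assessment: $1,743.00 per year
Flood insurance: $722.76 per year
Total annual escrow = $6,897.12
Monthly escrow = $6,897.12 / 12 = $574.76
Shortage per month = $793.20 / 24 = $33.05
Adjusted monthly = $574.76 + $33.05 = $607.81

$607.81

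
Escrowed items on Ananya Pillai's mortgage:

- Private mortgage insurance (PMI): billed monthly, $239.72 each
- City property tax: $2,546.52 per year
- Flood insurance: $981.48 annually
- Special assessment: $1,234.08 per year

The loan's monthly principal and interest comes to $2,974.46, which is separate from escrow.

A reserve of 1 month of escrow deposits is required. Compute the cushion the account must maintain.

Private mortgage insurance (PMI): $239.72 × 12 = $2,876.64
City property tax: $2,546.52
Flood insurance: $981.48
Special assessment: $1,234.08
Total annual escrow = $2,876.64 + $2,546.52 + $981.48 + $1,234.08 = $7,638.72
Monthly escrow = $7,638.72 ÷ 12 = $636.56
Reserve = 1 × $636.56 = $636.56

$636.56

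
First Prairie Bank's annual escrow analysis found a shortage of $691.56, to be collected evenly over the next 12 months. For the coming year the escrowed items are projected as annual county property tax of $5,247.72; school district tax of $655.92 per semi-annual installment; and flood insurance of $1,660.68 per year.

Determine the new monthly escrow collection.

$742.65

County property tax — $5,247.72
School district tax — $655.92 × 2 = $1,311.84
Flood insurance — $1,660.68
Yearly total = $5,247.72 + $1,311.84 + $1,660.68 = $8,220.24
Base monthly escrow = $8,220.24 / 12 = $685.02
Shortage per month = $691.56 ÷ 12 = $57.63
New monthly escrow = $685.02 + $57.63 = $742.65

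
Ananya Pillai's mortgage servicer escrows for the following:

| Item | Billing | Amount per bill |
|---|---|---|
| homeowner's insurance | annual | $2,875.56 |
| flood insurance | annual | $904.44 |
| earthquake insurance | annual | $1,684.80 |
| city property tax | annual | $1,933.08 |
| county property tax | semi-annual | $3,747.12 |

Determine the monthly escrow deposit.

$1,241.01

Homeowner's insurance: $2,875.56
Flood insurance: $904.44
Earthquake insurance: $1,684.80
City property tax: $1,933.08
County property tax: $3,747.12 × 2 = $7,494.24
Combined annual = $14,892.12
Monthly = $14,892.12 ÷ 12 = $1,241.01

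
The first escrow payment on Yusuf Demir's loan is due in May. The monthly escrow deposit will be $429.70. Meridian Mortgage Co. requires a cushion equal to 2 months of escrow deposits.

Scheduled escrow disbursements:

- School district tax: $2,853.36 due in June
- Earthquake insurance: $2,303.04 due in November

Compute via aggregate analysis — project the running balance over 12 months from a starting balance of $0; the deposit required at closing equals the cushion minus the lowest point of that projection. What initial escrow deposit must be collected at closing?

$3,007.90

Cushion = 2 × $429.70 = $859.40
Trial balance (start $0, +$429.70 each month, − disbursements):
  May: +$429.70 → $429.70
  Jun: +$429.70 − $2,853.36 → -$1,993.96
  Jul: +$429.70 → -$1,564.26
  Aug: +$429.70 → -$1,134.56
  Sep: +$429.70 → -$704.86
  Oct: +$429.70 → -$275.16
  Nov: +$429.70 − $2,303.04 → -$2,148.50
  Dec: +$429.70 → -$1,718.80
  Jan: +$429.70 → -$1,289.10
  Feb: +$429.70 → -$859.40
  Mar: +$429.70 → -$429.70
  Apr: +$429.70 → $0.00
Lowest trial balance = -$2,148.50 (Nov)
Initial deposit = cushion − low point = $859.40 − (-$2,148.50) = $3,007.90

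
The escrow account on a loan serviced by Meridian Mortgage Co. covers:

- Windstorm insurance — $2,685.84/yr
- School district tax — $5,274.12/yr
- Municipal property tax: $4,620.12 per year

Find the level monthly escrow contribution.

$1,048.34

Windstorm insurance = $2,685.84
School district tax = $5,274.12
Municipal property tax = $4,620.12
Total per year = $2,685.84 + $5,274.12 + $4,620.12 = $12,580.08
Base monthly escrow = $12,580.08 / 12 = $1,048.34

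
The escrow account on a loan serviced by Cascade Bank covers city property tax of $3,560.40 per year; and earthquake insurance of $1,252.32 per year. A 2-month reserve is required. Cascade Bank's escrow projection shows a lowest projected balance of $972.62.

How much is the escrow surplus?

$170.50

City property tax: $3,560.40/yr
Earthquake insurance: $1,252.32/yr
Total per year = $4,812.72
Monthly = $4,812.72 ÷ 12 = $401.06
Required reserve = 2 × $401.06 = $802.12
Surplus = $972.62 − $802.12 = $170.50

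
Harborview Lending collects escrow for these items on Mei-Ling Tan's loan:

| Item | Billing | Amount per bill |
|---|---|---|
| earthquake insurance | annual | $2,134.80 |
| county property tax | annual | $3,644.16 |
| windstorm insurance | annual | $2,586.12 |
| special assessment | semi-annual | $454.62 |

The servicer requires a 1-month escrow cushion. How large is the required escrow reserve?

Earthquake insurance: $2,134.80 annually
County property tax: $3,644.16 annually
Windstorm insurance: $2,586.12 annually
Special assessment: $454.62 × 2 = $909.24 annually
Annual escrow total = $9,274.32
Base monthly escrow = $9,274.32 / 12 = $772.86
Reserve = 1 × $772.86 = $772.86

$772.86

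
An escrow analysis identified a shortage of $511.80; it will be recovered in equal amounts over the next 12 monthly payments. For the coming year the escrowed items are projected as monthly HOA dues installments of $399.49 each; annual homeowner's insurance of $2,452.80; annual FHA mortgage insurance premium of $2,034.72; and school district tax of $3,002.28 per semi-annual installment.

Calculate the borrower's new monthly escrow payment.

$1,316.48

HOA dues: $399.49 × 12 = $4,793.88 annually
Homeowner's insurance: $2,452.80 annually
FHA mortgage insurance premium: $2,034.72 annually
School district tax: $3,002.28 × 2 = $6,004.56 annually
Yearly total = $4,793.88 + $2,452.80 + $2,034.72 + $6,004.56 = $15,285.96
Per month = $15,285.96 / 12 = $1,273.83
Shortage spread = $511.80 ÷ 12 = $42.65/mo
Adjusted monthly = $1,273.83 + $42.65 = $1,316.48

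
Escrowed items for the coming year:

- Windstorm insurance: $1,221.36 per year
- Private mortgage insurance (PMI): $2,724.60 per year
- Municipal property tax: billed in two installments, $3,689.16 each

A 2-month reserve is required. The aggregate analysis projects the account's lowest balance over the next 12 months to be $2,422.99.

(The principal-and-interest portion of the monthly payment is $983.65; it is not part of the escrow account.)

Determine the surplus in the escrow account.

Windstorm insurance: $1,221.36/yr
Private mortgage insurance (PMI): $2,724.60/yr
Municipal property tax: $3,689.16 × 2 = $7,378.32/yr
Total annual escrow = $11,324.28
Base monthly escrow = $11,324.28 / 12 = $943.69
Cushion = 2 × $943.69 = $1,887.38
Surplus = $2,422.99 − $1,887.38 = $535.61

$535.61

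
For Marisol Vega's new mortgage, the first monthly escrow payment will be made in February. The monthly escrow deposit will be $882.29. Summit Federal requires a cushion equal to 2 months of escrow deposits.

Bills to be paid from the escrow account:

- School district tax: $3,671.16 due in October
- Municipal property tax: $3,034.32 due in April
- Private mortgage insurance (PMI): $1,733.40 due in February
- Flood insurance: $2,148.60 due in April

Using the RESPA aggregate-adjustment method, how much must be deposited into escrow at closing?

$6,034.03

Cushion = 2 × $882.29 = $1,764.58
Trial balance (start $0, +$882.29 each month, − disbursements):
  Feb: +$882.29 − $1,733.40 → -$851.11
  Mar: +$882.29 → $31.18
  Apr: +$882.29 − $5,182.92 → -$4,269.45
  May: +$882.29 → -$3,387.16
  Jun: +$882.29 → -$2,504.87
  Jul: +$882.29 → -$1,622.58
  Aug: +$882.29 → -$740.29
  Sep: +$882.29 → $142.00
  Oct: +$882.29 − $3,671.16 → -$2,646.87
  Nov: +$882.29 → -$1,764.58
  Dec: +$882.29 → -$882.29
  Jan: +$882.29 → $0.00
Lowest trial balance = -$4,269.45 (Apr)
Initial deposit = cushion − low point = $1,764.58 − (-$4,269.45) = $6,034.03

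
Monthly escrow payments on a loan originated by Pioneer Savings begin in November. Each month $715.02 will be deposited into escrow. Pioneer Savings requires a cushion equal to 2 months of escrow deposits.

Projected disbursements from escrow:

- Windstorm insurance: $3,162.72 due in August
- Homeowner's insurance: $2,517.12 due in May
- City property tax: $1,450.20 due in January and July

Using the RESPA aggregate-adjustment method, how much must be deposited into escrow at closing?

Cushion = 2 × $715.02 = $1,430.04
Trial balance (start $0, +$715.02 each month, − disbursements):
  Nov: +$715.02 → $715.02
  Dec: +$715.02 → $1,430.04
  Jan: +$715.02 − $1,450.20 → $694.86
  Feb: +$715.02 → $1,409.88
  Mar: +$715.02 → $2,124.90
  Apr: +$715.02 → $2,839.92
  May: +$715.02 − $2,517.12 → $1,037.82
  Jun: +$715.02 → $1,752.84
  Jul: +$715.02 − $1,450.20 → $1,017.66
  Aug: +$715.02 − $3,162.72 → -$1,430.04
  Sep: +$715.02 → -$715.02
  Oct: +$715.02 → $0.00
Lowest trial balance = -$1,430.04 (Aug)
Initial deposit = cushion − low point = $1,430.04 − (-$1,430.04) = $2,860.08

$2,860.08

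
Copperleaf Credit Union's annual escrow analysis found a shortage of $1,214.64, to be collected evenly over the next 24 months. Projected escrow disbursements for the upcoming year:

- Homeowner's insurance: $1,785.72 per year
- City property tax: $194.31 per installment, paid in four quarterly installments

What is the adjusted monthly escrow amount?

Homeowner's insurance — $1,785.72 per year
City property tax — $194.31 × 4 = $777.24 per year
Yearly total = $1,785.72 + $777.24 = $2,562.96
Per month = $2,562.96 ÷ 12 = $213.58
Shortage per month = $1,214.64 ÷ 24 = $50.61
Adjusted monthly = $213.58 + $50.61 = $264.19

$264.19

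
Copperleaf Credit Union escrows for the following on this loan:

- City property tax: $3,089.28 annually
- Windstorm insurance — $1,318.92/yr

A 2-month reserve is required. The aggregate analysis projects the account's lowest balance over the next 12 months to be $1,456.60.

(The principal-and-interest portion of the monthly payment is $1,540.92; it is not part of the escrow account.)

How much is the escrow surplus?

$721.90

City property tax: $3,089.28
Windstorm insurance: $1,318.92
Annual escrow total = $4,408.20
Base monthly escrow = $4,408.20 / 12 = $367.35
Required cushion = 2 × $367.35 = $734.70
Surplus = $1,456.60 − $734.70 = $721.90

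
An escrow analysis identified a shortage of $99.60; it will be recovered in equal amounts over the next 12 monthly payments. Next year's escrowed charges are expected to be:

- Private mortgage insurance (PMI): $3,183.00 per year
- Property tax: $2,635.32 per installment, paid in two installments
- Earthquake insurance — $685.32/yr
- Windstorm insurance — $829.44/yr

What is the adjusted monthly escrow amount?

$839.00

Private mortgage insurance (PMI) — $3,183.00/yr
Property tax — $2,635.32 × 2 = $5,270.64/yr
Earthquake insurance — $685.32/yr
Windstorm insurance — $829.44/yr
Combined annual = $9,968.40
Monthly escrow = $9,968.40 ÷ 12 = $830.70
Monthly shortage recovery: $99.60 / 12 = $8.30
New monthly escrow = $830.70 + $8.30 = $839.00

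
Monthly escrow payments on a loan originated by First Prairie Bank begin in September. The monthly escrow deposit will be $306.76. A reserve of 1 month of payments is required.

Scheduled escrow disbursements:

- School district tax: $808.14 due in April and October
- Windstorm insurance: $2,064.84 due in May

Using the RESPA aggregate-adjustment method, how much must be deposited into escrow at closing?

$1,227.04

Cushion = 1 × $306.76 = $306.76
Trial balance (start $0, +$306.76 each month, − disbursements):
  Sep: +$306.76 → $306.76
  Oct: +$306.76 − $808.14 → -$194.62
  Nov: +$306.76 → $112.14
  Dec: +$306.76 → $418.90
  Jan: +$306.76 → $725.66
  Feb: +$306.76 → $1,032.42
  Mar: +$306.76 → $1,339.18
  Apr: +$306.76 − $808.14 → $837.80
  May: +$306.76 − $2,064.84 → -$920.28
  Jun: +$306.76 → -$613.52
  Jul: +$306.76 → -$306.76
  Aug: +$306.76 → $0.00
Lowest trial balance = -$920.28 (May)
Initial deposit = cushion − low point = $306.76 − (-$920.28) = $1,227.04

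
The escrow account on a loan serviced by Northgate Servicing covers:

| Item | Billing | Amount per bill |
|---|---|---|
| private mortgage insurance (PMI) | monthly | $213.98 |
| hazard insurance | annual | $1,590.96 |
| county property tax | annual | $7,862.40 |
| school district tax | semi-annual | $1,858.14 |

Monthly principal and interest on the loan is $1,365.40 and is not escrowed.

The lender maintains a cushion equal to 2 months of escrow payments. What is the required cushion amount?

$2,622.90

Private mortgage insurance (PMI) — $213.98 × 12 = $2,567.76 annually
Hazard insurance — $1,590.96 annually
County property tax — $7,862.40 annually
School district tax — $1,858.14 × 2 = $3,716.28 annually
Total per year = $15,737.40
Per month = $15,737.40 / 12 = $1,311.45
Reserve = 2 × $1,311.45 = $2,622.90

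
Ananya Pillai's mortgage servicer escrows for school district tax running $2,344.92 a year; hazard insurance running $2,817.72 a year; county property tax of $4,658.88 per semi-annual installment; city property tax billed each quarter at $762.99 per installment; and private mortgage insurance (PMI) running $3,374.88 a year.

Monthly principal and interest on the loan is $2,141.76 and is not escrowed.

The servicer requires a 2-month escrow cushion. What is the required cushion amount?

School district tax — $2,344.92/yr
Hazard insurance — $2,817.72/yr
County property tax — $4,658.88 × 2 = $9,317.76/yr
City property tax — $762.99 × 4 = $3,051.96/yr
Private mortgage insurance (PMI) — $3,374.88/yr
Total per year = $2,344.92 + $2,817.72 + $9,317.76 + $3,051.96 + $3,374.88 = $20,907.24
Monthly = $20,907.24 / 12 = $1,742.27
Cushion = 2 × $1,742.27 = $3,484.54

$3,484.54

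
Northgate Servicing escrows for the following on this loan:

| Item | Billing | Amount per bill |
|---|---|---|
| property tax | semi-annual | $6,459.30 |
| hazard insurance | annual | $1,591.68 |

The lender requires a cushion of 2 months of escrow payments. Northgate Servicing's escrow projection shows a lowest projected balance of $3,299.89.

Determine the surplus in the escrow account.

Property tax = $6,459.30 × 2 = $12,918.60 per year
Hazard insurance = $1,591.68 per year
Yearly total = $14,510.28
Per month = $14,510.28 ÷ 12 = $1,209.19
Required reserve = 2 × $1,209.19 = $2,418.38
Excess over cushion: $3,299.89 − $2,418.38 = $881.51

$881.51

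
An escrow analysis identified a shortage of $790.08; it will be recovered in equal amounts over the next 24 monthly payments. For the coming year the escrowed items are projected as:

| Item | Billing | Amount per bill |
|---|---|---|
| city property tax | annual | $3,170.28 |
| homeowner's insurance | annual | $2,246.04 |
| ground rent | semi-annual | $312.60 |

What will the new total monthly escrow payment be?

City property tax = $3,170.28 annually
Homeowner's insurance = $2,246.04 annually
Ground rent = $312.60 × 2 = $625.20 annually
Annual escrow total = $3,170.28 + $2,246.04 + $625.20 = $6,041.52
Monthly = $6,041.52 / 12 = $503.46
Monthly shortage recovery: $790.08 / 24 = $32.92
New monthly escrow = $503.46 + $32.92 = $536.38

$536.38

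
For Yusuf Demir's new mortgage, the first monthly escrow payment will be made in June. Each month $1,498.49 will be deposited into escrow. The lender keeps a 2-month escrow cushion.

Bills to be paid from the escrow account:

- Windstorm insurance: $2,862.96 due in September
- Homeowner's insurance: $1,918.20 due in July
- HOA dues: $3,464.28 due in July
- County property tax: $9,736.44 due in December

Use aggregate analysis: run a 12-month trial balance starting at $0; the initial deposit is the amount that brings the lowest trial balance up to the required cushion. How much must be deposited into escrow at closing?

$10,489.43

Cushion = 2 × $1,498.49 = $2,996.98
Trial balance (start $0, +$1,498.49 each month, − disbursements):
  Jun: +$1,498.49 → $1,498.49
  Jul: +$1,498.49 − $5,382.48 → -$2,385.50
  Aug: +$1,498.49 → -$887.01
  Sep: +$1,498.49 − $2,862.96 → -$2,251.48
  Oct: +$1,498.49 → -$752.99
  Nov: +$1,498.49 → $745.50
  Dec: +$1,498.49 − $9,736.44 → -$7,492.45
  Jan: +$1,498.49 → -$5,993.96
  Feb: +$1,498.49 → -$4,495.47
  Mar: +$1,498.49 → -$2,996.98
  Apr: +$1,498.49 → -$1,498.49
  May: +$1,498.49 → $0.00
Lowest trial balance = -$7,492.45 (Dec)
Initial deposit = cushion − low point = $2,996.98 − (-$7,492.45) = $10,489.43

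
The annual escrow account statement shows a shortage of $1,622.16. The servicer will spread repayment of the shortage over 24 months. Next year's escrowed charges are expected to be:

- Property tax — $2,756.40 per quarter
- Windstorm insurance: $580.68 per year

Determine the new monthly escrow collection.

Property tax: $2,756.40 × 4 = $11,025.60/yr
Windstorm insurance: $580.68/yr
Total annual escrow = $11,606.28
Per month = $11,606.28 ÷ 12 = $967.19
Shortage spread = $1,622.16 / 24 = $67.59/mo
New monthly escrow = $967.19 + $67.59 = $1,034.78

$1,034.78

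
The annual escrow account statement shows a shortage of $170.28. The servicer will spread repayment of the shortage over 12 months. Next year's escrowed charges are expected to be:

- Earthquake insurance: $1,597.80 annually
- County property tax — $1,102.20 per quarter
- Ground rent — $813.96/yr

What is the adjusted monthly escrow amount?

$582.57

Earthquake insurance — $1,597.80 annually
County property tax — $1,102.20 × 4 = $4,408.80 annually
Ground rent — $813.96 annually
Combined annual = $6,820.56
Per month = $6,820.56 / 12 = $568.38
Shortage spread = $170.28 / 12 = $14.19/mo
New monthly escrow = $568.38 + $14.19 = $582.57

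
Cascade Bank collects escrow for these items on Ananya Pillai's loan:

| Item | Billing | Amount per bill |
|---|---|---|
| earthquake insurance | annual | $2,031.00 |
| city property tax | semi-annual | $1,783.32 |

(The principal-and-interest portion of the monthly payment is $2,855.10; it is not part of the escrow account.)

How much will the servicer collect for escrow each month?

$466.47

Earthquake insurance: $2,031.00 annually
City property tax: $1,783.32 × 2 = $3,566.64 annually
Annual escrow total = $2,031.00 + $3,566.64 = $5,597.64
Monthly = $5,597.64 ÷ 12 = $466.47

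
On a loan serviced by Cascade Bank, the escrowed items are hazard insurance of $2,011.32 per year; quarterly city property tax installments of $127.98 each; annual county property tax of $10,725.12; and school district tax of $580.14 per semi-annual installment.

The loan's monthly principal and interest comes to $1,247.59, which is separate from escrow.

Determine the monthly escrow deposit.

$1,200.72

Hazard insurance — $2,011.32 per year
City property tax — $127.98 × 4 = $511.92 per year
County property tax — $10,725.12 per year
School district tax — $580.14 × 2 = $1,160.28 per year
Total per year = $2,011.32 + $511.92 + $10,725.12 + $1,160.28 = $14,408.64
Per month = $14,408.64 ÷ 12 = $1,200.72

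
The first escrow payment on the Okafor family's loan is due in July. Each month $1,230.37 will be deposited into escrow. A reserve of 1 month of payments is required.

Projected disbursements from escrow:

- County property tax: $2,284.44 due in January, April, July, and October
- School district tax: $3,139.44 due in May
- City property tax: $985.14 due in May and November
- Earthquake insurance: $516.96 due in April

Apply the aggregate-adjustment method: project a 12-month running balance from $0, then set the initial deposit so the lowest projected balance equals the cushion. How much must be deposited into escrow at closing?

$2,460.74

Cushion = 1 × $1,230.37 = $1,230.37
Trial balance (start $0, +$1,230.37 each month, − disbursements):
  Jul: +$1,230.37 − $2,284.44 → -$1,054.07
  Aug: +$1,230.37 → $176.30
  Sep: +$1,230.37 → $1,406.67
  Oct: +$1,230.37 − $2,284.44 → $352.60
  Nov: +$1,230.37 − $985.14 → $597.83
  Dec: +$1,230.37 → $1,828.20
  Jan: +$1,230.37 − $2,284.44 → $774.13
  Feb: +$1,230.37 → $2,004.50
  Mar: +$1,230.37 → $3,234.87
  Apr: +$1,230.37 − $2,801.40 → $1,663.84
  May: +$1,230.37 − $4,124.58 → -$1,230.37
  Jun: +$1,230.37 → $0.00
Lowest trial balance = -$1,230.37 (May)
Initial deposit = cushion − low point = $1,230.37 − (-$1,230.37) = $2,460.74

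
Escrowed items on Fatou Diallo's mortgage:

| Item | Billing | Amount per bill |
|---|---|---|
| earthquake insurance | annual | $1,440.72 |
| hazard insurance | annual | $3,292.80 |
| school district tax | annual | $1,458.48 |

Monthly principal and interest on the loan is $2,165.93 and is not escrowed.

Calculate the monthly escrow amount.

Earthquake insurance: $1,440.72 per year
Hazard insurance: $3,292.80 per year
School district tax: $1,458.48 per year
Total per year = $1,440.72 + $3,292.80 + $1,458.48 = $6,192.00
Monthly = $6,192.00 ÷ 12 = $516.00

$516.00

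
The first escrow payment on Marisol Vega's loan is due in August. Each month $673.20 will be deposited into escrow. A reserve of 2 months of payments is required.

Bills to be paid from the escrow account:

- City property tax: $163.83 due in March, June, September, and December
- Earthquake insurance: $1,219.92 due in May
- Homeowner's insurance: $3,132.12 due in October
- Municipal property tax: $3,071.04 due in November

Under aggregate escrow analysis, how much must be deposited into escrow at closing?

$5,020.59

Cushion = 2 × $673.20 = $1,346.40
Trial balance (start $0, +$673.20 each month, − disbursements):
  Aug: +$673.20 → $673.20
  Sep: +$673.20 − $163.83 → $1,182.57
  Oct: +$673.20 − $3,132.12 → -$1,276.35
  Nov: +$673.20 − $3,071.04 → -$3,674.19
  Dec: +$673.20 − $163.83 → -$3,164.82
  Jan: +$673.20 → -$2,491.62
  Feb: +$673.20 → -$1,818.42
  Mar: +$673.20 − $163.83 → -$1,309.05
  Apr: +$673.20 → -$635.85
  May: +$673.20 − $1,219.92 → -$1,182.57
  Jun: +$673.20 − $163.83 → -$673.20
  Jul: +$673.20 → $0.00
Lowest trial balance = -$3,674.19 (Nov)
Initial deposit = cushion − low point = $1,346.40 − (-$3,674.19) = $5,020.59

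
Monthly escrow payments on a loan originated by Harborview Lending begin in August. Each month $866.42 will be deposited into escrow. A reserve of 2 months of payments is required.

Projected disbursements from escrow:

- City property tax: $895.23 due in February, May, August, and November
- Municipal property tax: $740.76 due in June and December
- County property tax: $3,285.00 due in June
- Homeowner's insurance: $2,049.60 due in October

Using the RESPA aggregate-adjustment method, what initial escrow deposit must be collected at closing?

Cushion = 2 × $866.42 = $1,732.84
Trial balance (start $0, +$866.42 each month, − disbursements):
  Aug: +$866.42 − $895.23 → -$28.81
  Sep: +$866.42 → $837.61
  Oct: +$866.42 − $2,049.60 → -$345.57
  Nov: +$866.42 − $895.23 → -$374.38
  Dec: +$866.42 − $740.76 → -$248.72
  Jan: +$866.42 → $617.70
  Feb: +$866.42 − $895.23 → $588.89
  Mar: +$866.42 → $1,455.31
  Apr: +$866.42 → $2,321.73
  May: +$866.42 − $895.23 → $2,292.92
  Jun: +$866.42 − $4,025.76 → -$866.42
  Jul: +$866.42 → $0.00
Lowest trial balance = -$866.42 (Jun)
Initial deposit = cushion − low point = $1,732.84 − (-$866.42) = $2,599.26

$2,599.26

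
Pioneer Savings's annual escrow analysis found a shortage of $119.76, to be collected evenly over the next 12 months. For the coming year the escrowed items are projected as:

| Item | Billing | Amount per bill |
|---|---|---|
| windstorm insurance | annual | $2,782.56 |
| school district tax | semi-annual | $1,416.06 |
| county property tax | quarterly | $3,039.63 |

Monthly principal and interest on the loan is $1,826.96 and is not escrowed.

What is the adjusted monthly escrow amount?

Windstorm insurance — $2,782.56 per year
School district tax — $1,416.06 × 2 = $2,832.12 per year
County property tax — $3,039.63 × 4 = $12,158.52 per year
Total per year = $17,773.20
Base monthly escrow = $17,773.20 ÷ 12 = $1,481.10
Monthly shortage recovery: $119.76 / 12 = $9.98
Adjusted monthly = $1,481.10 + $9.98 = $1,491.08

$1,491.08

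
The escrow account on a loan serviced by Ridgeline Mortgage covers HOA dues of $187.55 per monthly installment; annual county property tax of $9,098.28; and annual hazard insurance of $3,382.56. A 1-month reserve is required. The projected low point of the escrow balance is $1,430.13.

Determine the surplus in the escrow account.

HOA dues: $187.55 × 12 = $2,250.60
County property tax: $9,098.28
Hazard insurance: $3,382.56
Total annual escrow = $2,250.60 + $9,098.28 + $3,382.56 = $14,731.44
Per month = $14,731.44 ÷ 12 = $1,227.62
Required reserve = 1 × $1,227.62 = $1,227.62
Excess over cushion: $1,430.13 − $1,227.62 = $202.51

$202.51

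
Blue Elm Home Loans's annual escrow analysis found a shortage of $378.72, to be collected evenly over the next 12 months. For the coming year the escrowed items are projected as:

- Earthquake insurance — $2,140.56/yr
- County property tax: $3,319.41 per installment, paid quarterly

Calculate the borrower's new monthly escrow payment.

Earthquake insurance: $2,140.56
County property tax: $3,319.41 × 4 = $13,277.64
Total annual escrow = $2,140.56 + $13,277.64 = $15,418.20
Per month = $15,418.20 ÷ 12 = $1,284.85
Shortage spread = $378.72 / 12 = $31.56/mo
Adjusted monthly = $1,284.85 + $31.56 = $1,316.41

$1,316.41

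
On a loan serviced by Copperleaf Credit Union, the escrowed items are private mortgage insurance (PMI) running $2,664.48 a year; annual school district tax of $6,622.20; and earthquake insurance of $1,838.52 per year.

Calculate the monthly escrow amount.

$927.10

Private mortgage insurance (PMI): $2,664.48 per year
School district tax: $6,622.20 per year
Earthquake insurance: $1,838.52 per year
Total annual escrow = $2,664.48 + $6,622.20 + $1,838.52 = $11,125.20
Monthly = $11,125.20 ÷ 12 = $927.10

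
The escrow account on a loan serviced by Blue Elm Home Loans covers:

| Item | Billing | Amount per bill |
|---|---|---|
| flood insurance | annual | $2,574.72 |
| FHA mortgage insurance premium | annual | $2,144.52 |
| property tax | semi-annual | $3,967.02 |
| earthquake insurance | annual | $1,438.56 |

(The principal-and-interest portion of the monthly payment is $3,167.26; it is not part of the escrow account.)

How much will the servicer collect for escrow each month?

$1,174.32

Flood insurance — $2,574.72
FHA mortgage insurance premium — $2,144.52
Property tax — $3,967.02 × 2 = $7,934.04
Earthquake insurance — $1,438.56
Total per year = $2,574.72 + $2,144.52 + $7,934.04 + $1,438.56 = $14,091.84
Per month = $14,091.84 ÷ 12 = $1,174.32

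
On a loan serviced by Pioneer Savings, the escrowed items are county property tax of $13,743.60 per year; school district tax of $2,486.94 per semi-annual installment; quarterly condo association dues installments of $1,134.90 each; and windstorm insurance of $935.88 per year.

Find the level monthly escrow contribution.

$2,016.08

County property tax — $13,743.60/yr
School district tax — $2,486.94 × 2 = $4,973.88/yr
Condo association dues — $1,134.90 × 4 = $4,539.60/yr
Windstorm insurance — $935.88/yr
Yearly total = $13,743.60 + $4,973.88 + $4,539.60 + $935.88 = $24,192.96
Base monthly escrow = $24,192.96 / 12 = $2,016.08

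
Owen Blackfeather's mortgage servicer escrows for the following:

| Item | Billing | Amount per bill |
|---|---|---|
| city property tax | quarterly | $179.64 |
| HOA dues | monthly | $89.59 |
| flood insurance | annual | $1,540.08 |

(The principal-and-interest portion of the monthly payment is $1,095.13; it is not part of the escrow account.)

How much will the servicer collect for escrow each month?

City property tax = $179.64 × 4 = $718.56 annually
HOA dues = $89.59 × 12 = $1,075.08 annually
Flood insurance = $1,540.08 annually
Total per year = $3,333.72
Base monthly escrow = $3,333.72 / 12 = $277.81

$277.81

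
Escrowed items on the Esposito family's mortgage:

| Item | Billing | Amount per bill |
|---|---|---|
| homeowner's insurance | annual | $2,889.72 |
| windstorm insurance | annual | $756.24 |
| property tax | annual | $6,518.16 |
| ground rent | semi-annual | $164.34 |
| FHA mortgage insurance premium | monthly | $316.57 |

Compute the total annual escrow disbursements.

$14,291.64

Homeowner's insurance = $2,889.72
Windstorm insurance = $756.24
Property tax = $6,518.16
Ground rent = $164.34 × 2 = $328.68
FHA mortgage insurance premium = $316.57 × 12 = $3,798.84
Total per year = $14,291.64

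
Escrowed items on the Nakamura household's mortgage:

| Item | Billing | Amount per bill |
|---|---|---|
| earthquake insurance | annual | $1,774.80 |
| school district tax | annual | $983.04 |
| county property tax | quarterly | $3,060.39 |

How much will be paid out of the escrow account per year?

Earthquake insurance — $1,774.80/yr
School district tax — $983.04/yr
County property tax — $3,060.39 × 4 = $12,241.56/yr
Yearly total = $1,774.80 + $983.04 + $12,241.56 = $14,999.40

$14,999.40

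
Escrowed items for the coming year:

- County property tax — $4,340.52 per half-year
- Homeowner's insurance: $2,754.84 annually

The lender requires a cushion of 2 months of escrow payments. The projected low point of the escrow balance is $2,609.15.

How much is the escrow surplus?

County property tax = $4,340.52 × 2 = $8,681.04 annually
Homeowner's insurance = $2,754.84 annually
Total per year = $8,681.04 + $2,754.84 = $11,435.88
Base monthly escrow = $11,435.88 ÷ 12 = $952.99
Cushion = 2 × $952.99 = $1,905.98
Excess over cushion: $2,609.15 − $1,905.98 = $703.17

$703.17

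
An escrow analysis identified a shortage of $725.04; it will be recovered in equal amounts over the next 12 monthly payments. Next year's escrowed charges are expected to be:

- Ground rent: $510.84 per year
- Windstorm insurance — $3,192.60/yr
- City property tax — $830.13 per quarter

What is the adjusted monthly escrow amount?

$645.75

Ground rent = $510.84
Windstorm insurance = $3,192.60
City property tax = $830.13 × 4 = $3,320.52
Total per year = $510.84 + $3,192.60 + $3,320.52 = $7,023.96
Base monthly escrow = $7,023.96 ÷ 12 = $585.33
Shortage per month = $725.04 / 12 = $60.42
New monthly escrow = $585.33 + $60.42 = $645.75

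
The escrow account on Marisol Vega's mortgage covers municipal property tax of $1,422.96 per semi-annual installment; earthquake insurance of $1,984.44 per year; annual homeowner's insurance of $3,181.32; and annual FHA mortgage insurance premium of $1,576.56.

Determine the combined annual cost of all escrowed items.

Municipal property tax — $1,422.96 × 2 = $2,845.92
Earthquake insurance — $1,984.44
Homeowner's insurance — $3,181.32
FHA mortgage insurance premium — $1,576.56
Combined annual = $9,588.24

$9,588.24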